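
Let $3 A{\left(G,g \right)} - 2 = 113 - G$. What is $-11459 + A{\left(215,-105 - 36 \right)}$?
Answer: $- \frac{34477}{3} \approx -11492.0$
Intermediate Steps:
$A{\left(G,g \right)} = \frac{115}{3} - \frac{G}{3}$ ($A{\left(G,g \right)} = \frac{2}{3} + \frac{113 - G}{3} = \frac{2}{3} - \left(- \frac{113}{3} + \frac{G}{3}\right) = \frac{115}{3} - \frac{G}{3}$)
$-11459 + A{\left(215,-105 - 36 \right)} = -11459 + \left(\frac{115}{3} - \frac{215}{3}\right) = -11459 - \frac{100}{3} = - \frac{34477}{3}$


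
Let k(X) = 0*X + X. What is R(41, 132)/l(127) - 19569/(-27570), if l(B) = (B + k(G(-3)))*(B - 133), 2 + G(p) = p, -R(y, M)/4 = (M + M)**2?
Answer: 213899983/560590 ≈ 381.56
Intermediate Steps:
R(y, M) = -16*M**2 (R(y, M) = -4*(M + M)**2 = -4*4*M**2 = -16*M**2)
G(p) = -2 + p
k(X) = X (k(X) = 0 + X = X)
l(B) = (-133 + B)*(-5 + B) (l(B) = (B + (-2 - 3))*(B - 133) = (B - 5)*(-133 + B) = (-5 + B)*(-133 + B) = (-133 + B)*(-5 + B))
R(41, 132)/l(127) - 19569/(-27570) = (-16*132**2)/(665 + 127**2 - 138*127) - 19569/(-27570) = (-16*17424)/(665 + 16129 - 17526) - 19569*(-1/27570) = -278784/(-732) + 6523/9190 = -278784*(-1/732) + 6523/9190 = 23232/61 + 6523/9190 = 213899983/560590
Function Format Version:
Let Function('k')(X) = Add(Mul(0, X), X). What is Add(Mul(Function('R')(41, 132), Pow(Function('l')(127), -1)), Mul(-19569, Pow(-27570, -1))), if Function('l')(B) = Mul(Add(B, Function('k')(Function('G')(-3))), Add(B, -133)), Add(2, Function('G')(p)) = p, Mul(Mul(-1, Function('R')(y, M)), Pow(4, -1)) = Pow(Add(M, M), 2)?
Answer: Rational(213899983, 560590) ≈ 381.56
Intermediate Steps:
Function('R')(y, M) = Mul(-16, Pow(M, 2)) (Function('R')(y, M) = Mul(-4, Pow(Add(M, M), 2)) = Mul(-4, Pow(Mul(2, M), 2)) = Mul(-4, Mul(4, Pow(M, 2))) = Mul(-16, Pow(M, 2)))
Function('G')(p) = Add(-2, p)
Function('k')(X) = X (Function('k')(X) = Add(0, X) = X)
Function('l')(B) = Mul(Add(-133, B), Add(-5, B)) (Function('l')(B) = Mul(Add(B, Add(-2, -3)), Add(B, -133)) = Mul(Add(B, -5), Add(-133, B)) = Mul(Add(-5, B), Add(-133, B)) = Mul(Add(-133, B), Add(-5, B)))
Add(Mul(Function('R')(41, 132), Pow(Function('l')(127), -1)), Mul(-19569, Pow(-27570, -1))) = Add(Mul(Mul(-16, Pow(132, 2)), Pow(Add(665, Pow(127, 2), Mul(-138, 127)), -1)), Mul(-19569, Pow(-27570, -1))) = Add(Mul(Mul(-16, 17424), Pow(Add(665, 16129, -17526), -1)), Mul(-19569, Rational(-1, 27570))) = Add(Mul(-278784, Pow(-732, -1)), Rational(6523, 9190)) = Add(Mul(-278784, Rational(-1, 732)), Rational(6523, 9190)) = Add(Rational(23232, 61), Rational(6523, 9190)) = Rational(213899983, 560590)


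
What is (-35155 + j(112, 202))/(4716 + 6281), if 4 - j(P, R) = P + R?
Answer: -35465/10997 ≈ -3.2250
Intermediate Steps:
j(P, R) = 4 - P - R (j(P, R) = 4 - (P + R) = 4 + (-P - R) = 4 - P - R)
(-35155 + j(112, 202))/(4716 + 6281) = (-35155 + (4 - 1*112 - 1*202))/(4716 + 6281) = (-35155 + (4 - 112 - 202))/10997 = (-35155 - 310)*(1/10997) = -35465*1/10997 = -35465/10997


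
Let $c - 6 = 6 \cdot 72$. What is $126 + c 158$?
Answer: $69330$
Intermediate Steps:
$c = 438$ ($c = 6 + 6 \cdot 72 = 6 + 432 = 438$)
$126 + c 158 = 126 + 438 \cdot 158 = 126 + 69204 = 69330$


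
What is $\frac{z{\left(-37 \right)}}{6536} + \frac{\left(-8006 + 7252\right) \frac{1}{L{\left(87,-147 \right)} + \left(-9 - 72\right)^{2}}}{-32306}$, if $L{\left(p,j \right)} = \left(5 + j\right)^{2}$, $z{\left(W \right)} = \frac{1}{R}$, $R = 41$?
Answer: $\frac{18369513}{3989043840200} \approx 4.605 \cdot 10^{-6}$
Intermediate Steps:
$z{\left(W \right)} = \frac{1}{41}$
$\frac{z{\left(-37 \right)}}{6536} + \frac{\left(-8006 + 7252\right) \frac{1}{L{\left(87,-147 \right)} + \left(-9 - 72\right)^{2}}}{-32306} = \frac{1}{41 \cdot 6536} + \frac{\left(-8006 + 7252\right) \frac{1}{\left(5 - 147\right)^{2} + \left(-9 - 72\right)^{2}}}{-32306} = \frac{1}{41} \cdot \frac{1}{6536} + - \frac{754}{\left(-142\right)^{2} + \left(-81\right)^{2}} \left(- \frac{1}{32306}\right) = \frac{1}{267976} + - \frac{754}{20164 + 6561} \left(- \frac{1}{32306}\right) = \frac{1}{267976} + - \frac{754}{26725} \left(- \frac{1}{32306}\right) = \frac{1}{267976} + \left(-754\right) \frac{1}{26725} \left(- \frac{1}{32306}\right) = \frac{1}{267976} - - \frac{13}{14885825} = \frac{1}{267976} + \frac{13}{14885825} = \frac{18369513}{3989043840200}$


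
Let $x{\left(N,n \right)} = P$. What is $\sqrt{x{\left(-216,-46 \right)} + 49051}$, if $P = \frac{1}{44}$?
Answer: $\frac{657 \sqrt{55}}{22} \approx 221.47$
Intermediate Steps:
$P = \frac{1}{44} \approx 0.022727$
$x{\left(N,n \right)} = \frac{1}{44}$
$\sqrt{x{\left(-216,-46 \right)} + 49051} = \sqrt{\frac{1}{44} + 49051} = \sqrt{\frac{2158245}{44}} = \frac{657 \sqrt{55}}{22}$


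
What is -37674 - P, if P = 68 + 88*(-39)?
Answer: -34310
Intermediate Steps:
P = -3364 (P = 68 - 3432 = -3364)
-37674 - P = -37674 - 1*(-3364) = -37674 + 3364 = -34310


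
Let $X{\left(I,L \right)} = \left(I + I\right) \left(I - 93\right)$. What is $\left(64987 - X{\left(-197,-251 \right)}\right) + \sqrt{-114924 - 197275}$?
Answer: $-49273 + i \sqrt{312199} \approx -49273.0 + 558.75 i$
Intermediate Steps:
$X{\left(I,L \right)} = 2 I \left(-93 + I\right)$
$\left(64987 - X{\left(-197,-251 \right)}\right) + \sqrt{-114924 - 197275} = \left(64987 - 2 \left(-197\right) \left(-93 - 197\right)\right) + \sqrt{-114924 - 197275} = \left(64987 - 2 \left(-197\right) \left(-290\right)\right) + \sqrt{-312199} = \left(64987 - 114260\right) + i \sqrt{312199} = -49273 + i \sqrt{312199}$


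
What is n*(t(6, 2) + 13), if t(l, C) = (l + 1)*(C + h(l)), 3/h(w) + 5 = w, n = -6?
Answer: -288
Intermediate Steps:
h(w) = 3/(-5 + w)
t(l, C) = (1 + l)*(C + 3/(-5 + l)) (t(l, C) = (l + 1)*(C + 3/(-5 + l)) = (1 + l)*(C + 3/(-5 + l)))
n*(t(6, 2) + 13) = -6*((3 + 3*6 + 2*(1 + 6)*(-5 + 6))/(-5 + 6) + 13) = -6*((3 + 18 + 2*7*1)/1 + 13) = -6*(1*(3 + 18 + 14) + 13) = -6*(1*35 + 13) = -6*(35 + 13) = -6*48 = -288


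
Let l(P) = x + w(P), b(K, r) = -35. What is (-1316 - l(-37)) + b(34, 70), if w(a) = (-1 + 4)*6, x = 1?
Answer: -1370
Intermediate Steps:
w(a) = 18 (w(a) = 3*6 = 18)
l(P) = 19 (l(P) = 1 + 18 = 19)
(-1316 - l(-37)) + b(34, 70) = (-1316 - 1*19) - 35 = (-1316 - 19) - 35 = -1335 - 35 = -1370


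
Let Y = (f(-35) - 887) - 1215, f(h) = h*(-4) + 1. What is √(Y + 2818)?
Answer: √857 ≈ 29.275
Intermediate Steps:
f(h) = 1 - 4*h (f(h) = -4*h + 1 = 1 - 4*h)
Y = -1961 (Y = ((1 - 4*(-35)) - 887) - 1215 = ((1 + 140) - 887) - 1215 = (141 - 887) - 1215 = -746 - 1215 = -1961)
√(Y + 2818) = √(-1961 + 2818) = √857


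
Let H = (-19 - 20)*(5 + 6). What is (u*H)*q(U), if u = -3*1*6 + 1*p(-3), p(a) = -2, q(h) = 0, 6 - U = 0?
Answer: 0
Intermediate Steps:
U = 6 (U = 6 - 1*0 = 6 + 0 = 6)
u = -20 (u = -3*1*6 + 1*(-2) = -3*6 - 2 = -18 - 2 = -20)
H = -429 (H = -39*11 = -429)
(u*H)*q(U) = -20*(-429)*0 = 8580*0 = 0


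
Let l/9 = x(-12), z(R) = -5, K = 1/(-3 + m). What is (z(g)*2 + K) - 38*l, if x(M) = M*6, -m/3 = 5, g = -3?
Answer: 443051/18 ≈ 24614.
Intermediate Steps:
m = -15 (m = -3*5 = -15)
K = -1/18 (K = 1/(-3 - 15) = 1/(-18) = -1/18 ≈ -0.055556)
x(M) = 6*M
l = -648 (l = 9*(6*(-12)) = 9*(-72) = -648)
(z(g)*2 + K) - 38*l = (-5*2 - 1/18) - 38*(-648) = (-10 - 1/18) + 24624 = -181/18 + 24624 = 443051/18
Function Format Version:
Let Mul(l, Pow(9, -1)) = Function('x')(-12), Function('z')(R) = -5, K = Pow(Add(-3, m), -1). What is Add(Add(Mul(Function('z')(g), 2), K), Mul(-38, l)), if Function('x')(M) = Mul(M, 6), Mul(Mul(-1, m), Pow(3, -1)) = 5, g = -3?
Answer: Rational(443051, 18) ≈ 24614.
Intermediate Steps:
m = -15 (m = Mul(-3, 5) = -15)
K = Rational(-1, 18) (K = Pow(Add(-3, -15), -1) = Pow(-18, -1) = Rational(-1, 18) ≈ -0.055556)
Function('x')(M) = Mul(6, M)
l = -648 (l = Mul(9, Mul(6, -12)) = Mul(9, -72) = -648)
Add(Add(Mul(Function('z')(g), 2), K), Mul(-38, l)) = Add(Add(Mul(-5, 2), Rational(-1, 18)), Mul(-38, -648)) = Add(Add(-10, Rational(-1, 18)), 24624) = Add(Rational(-181, 18), 24624) = Rational(443051, 18)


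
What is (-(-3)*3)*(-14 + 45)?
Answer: 279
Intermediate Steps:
(-(-3)*3)*(-14 + 45) = -1*(-9)*31 = 9*31 = 279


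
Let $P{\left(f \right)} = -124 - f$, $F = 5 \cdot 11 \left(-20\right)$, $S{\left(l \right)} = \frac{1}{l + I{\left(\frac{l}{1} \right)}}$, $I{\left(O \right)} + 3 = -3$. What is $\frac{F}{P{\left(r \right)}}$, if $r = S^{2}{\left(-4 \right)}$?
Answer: $\frac{110000}{12401} \approx 8.8703$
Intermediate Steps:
$I{\left(O \right)} = -6$ ($I{\left(O \right)} = -3 - 3 = -6$)
$S{\left(l \right)} = \frac{1}{-6 + l}$ ($S{\left(l \right)} = \frac{1}{l - 6} = \frac{1}{-6 + l}$)
$F = -1100$ ($F = 55 \left(-20\right) = -1100$)
$r = \frac{1}{100}$ ($r = \left(\frac{1}{-6 - 4}\right)^{2} = \left(\frac{1}{-10}\right)^{2} = \left(- \frac{1}{10}\right)^{2} = \frac{1}{100} \approx 0.01$)
$\frac{F}{P{\left(r \right)}} = - \frac{1100}{-124 - \frac{1}{100}} = - \frac{1100}{- \frac{12401}{100}} = \left(-1100\right) \left(- \frac{100}{12401}\right) = \frac{110000}{12401}$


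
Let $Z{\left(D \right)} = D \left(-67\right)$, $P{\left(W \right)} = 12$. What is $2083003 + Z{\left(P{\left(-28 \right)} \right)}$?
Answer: $2082199$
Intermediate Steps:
$Z{\left(D \right)} = - 67 D$
$2083003 + Z{\left(P{\left(-28 \right)} \right)} = 2083003 - 804 = 2082199$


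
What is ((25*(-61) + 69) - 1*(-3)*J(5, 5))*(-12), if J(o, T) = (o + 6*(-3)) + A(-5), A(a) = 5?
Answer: 17760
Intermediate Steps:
J(o, T) = -13 + o (J(o, T) = (o + 6*(-3)) + 5 = (o - 18) + 5 = (-18 + o) + 5 = -13 + o)
((25*(-61) + 69) - 1*(-3)*J(5, 5))*(-12) = ((25*(-61) + 69) - 1*(-3)*(-13 + 5))*(-12) = ((-1525 + 69) - (-3)*(-8))*(-12) = (-1456 - 1*24)*(-12) = (-1456 - 24)*(-12) = -1480*(-12) = 17760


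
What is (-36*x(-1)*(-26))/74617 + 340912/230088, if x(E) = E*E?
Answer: 3206649134/2146059537 ≈ 1.4942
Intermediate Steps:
x(E) = E²
(-36*x(-1)*(-26))/74617 + 340912/230088 = (-36*(-1)²*(-26))/74617 + 340912/230088 = (-36*1*(-26))*(1/74617) + 340912*(1/230088) = -36*(-26)*(1/74617) + 42614/28761 = 936*(1/74617) + 42614/28761 = 936/74617 + 42614/28761 = 3206649134/2146059537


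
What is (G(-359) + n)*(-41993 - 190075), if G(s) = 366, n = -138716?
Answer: 32106607800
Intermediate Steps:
(G(-359) + n)*(-41993 - 190075) = (366 - 138716)*(-41993 - 190075) = -138350*(-232068) = 32106607800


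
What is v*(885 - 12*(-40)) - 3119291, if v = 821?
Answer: -1998626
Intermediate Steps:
v*(885 - 12*(-40)) - 3119291 = 821*(885 - 12*(-40)) - 3119291 = 821*(885 + 480) - 3119291 = 821*1365 - 3119291 = 1120665 - 3119291 = -1998626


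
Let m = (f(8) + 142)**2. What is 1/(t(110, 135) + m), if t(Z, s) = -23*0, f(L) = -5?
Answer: 1/18769 ≈ 5.3279e-5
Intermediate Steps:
t(Z, s) = 0
m = 18769 (m = (-5 + 142)**2 = 137**2 = 18769)
1/(t(110, 135) + m) = 1/(0 + 18769) = 1/18769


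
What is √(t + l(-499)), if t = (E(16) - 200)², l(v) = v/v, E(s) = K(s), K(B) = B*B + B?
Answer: √5185 ≈ 72.007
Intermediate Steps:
K(B) = B + B² (K(B) = B² + B = B + B²)
E(s) = s*(1 + s)
l(v) = 1
t = 5184 (t = (16*(1 + 16) - 200)² = (16*17 - 200)² = (272 - 200)² = 72² = 5184)
√(t + l(-499)) = √(5184 + 1) = √5185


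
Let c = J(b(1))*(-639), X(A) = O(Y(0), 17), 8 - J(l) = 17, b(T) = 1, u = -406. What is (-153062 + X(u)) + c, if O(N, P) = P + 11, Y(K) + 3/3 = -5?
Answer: -147283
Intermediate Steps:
J(l) = -9 (J(l) = 8 - 1*17 = 8 - 17 = -9)
Y(K) = -6 (Y(K) = -1 - 5 = -6)
O(N, P) = 11 + P
X(A) = 28 (X(A) = 11 + 17 = 28)
c = 5751 (c = -9*(-639) = 5751)
(-153062 + X(u)) + c = (-153062 + 28) + 5751 = -153034 + 5751 = -147283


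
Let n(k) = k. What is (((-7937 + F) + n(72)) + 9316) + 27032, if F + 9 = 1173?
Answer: 29647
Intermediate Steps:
F = 1164 (F = -9 + 1173 = 1164)
(((-7937 + F) + n(72)) + 9316) + 27032 = (((-7937 + 1164) + 72) + 9316) + 27032 = ((-6773 + 72) + 9316) + 27032 = (-6701 + 9316) + 27032 = 2615 + 27032 = 29647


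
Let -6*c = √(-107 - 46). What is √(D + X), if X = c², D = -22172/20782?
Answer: I*√2296317481/20782 ≈ 2.3058*I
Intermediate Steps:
c = -I*√17/2 (c = -√(-107 - 46)/6 = -I*√17/2 ≈ -2.0616*I)
D = -11086/10391 (D = -22172*1/20782 = -11086/10391 ≈ -1.0669)
X = -17/4 (X = (-I*√17/2)² = -17/4 ≈ -4.2500)
√(D + X) = √(-11086/10391 - 17/4) = √(-220991/41564) = I*√2296317481/20782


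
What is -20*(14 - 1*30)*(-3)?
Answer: -960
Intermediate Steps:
-20*(14 - 1*30)*(-3) = -20*(14 - 30)*(-3) = -20*(-16)*(-3) = 320*(-3) = -960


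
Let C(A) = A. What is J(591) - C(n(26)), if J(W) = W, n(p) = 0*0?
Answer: 591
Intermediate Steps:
n(p) = 0
J(591) - C(n(26)) = 591 - 1*0 = 591 + 0 = 591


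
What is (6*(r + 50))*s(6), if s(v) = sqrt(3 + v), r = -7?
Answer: 774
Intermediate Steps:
(6*(r + 50))*s(6) = (6*(-7 + 50))*sqrt(3 + 6) = (6*43)*sqrt(9) = 258*3 = 774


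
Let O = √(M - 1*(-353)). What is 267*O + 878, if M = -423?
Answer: 878 + 267*I*√70 ≈ 878.0 + 2233.9*I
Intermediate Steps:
O = I*√70 (O = √(-423 - 1*(-353)) = √(-423 + 353) = √(-70) = I*√70 ≈ 8.3666*I)
267*O + 878 = 267*(I*√70) + 878 = 267*I*√70 + 878 = 878 + 267*I*√70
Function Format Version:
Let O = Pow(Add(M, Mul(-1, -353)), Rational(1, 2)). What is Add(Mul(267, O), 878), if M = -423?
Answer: Add(878, Mul(267, I, Pow(70, Rational(1, 2)))) ≈ Add(878.00, Mul(2233.9, I))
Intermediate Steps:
O = Mul(I, Pow(70, Rational(1, 2))) (O = Pow(Add(-423, Mul(-1, -353)), Rational(1, 2)) = Pow(Add(-423, 353), Rational(1, 2)) = Pow(-70, Rational(1, 2)) = Mul(I, Pow(70, Rational(1, 2))) ≈ Mul(8.3666, I))
Add(Mul(267, O), 878) = Add(Mul(267, Mul(I, Pow(70, Rational(1, 2)))), 878) = Add(Mul(267, I, Pow(70, Rational(1, 2))), 878) = Add(878, Mul(267, I, Pow(70, Rational(1, 2))))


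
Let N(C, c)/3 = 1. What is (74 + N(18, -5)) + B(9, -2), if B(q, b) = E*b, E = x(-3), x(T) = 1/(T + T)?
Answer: 232/3 ≈ 77.333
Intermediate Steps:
x(T) = 1/(2*T)
E = -1/6 (E = (1/2)/(-3) = (1/2)*(-1/3) = -1/6 ≈ -0.16667)
B(q, b) = -b/6
N(C, c) = 3 (N(C, c) = 3*1 = 3)
(74 + N(18, -5)) + B(9, -2) = (74 + 3) - 1/6*(-2) = 77 + 1/3 = 232/3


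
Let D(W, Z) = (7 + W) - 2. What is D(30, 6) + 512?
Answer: 547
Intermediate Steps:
D(W, Z) = 5 + W
D(30, 6) + 512 = (5 + 30) + 512 = 35 + 512 = 547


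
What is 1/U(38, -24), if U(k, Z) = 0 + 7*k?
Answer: 1/266 ≈ 0.0037594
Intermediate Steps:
U(k, Z) = 7*k
1/U(38, -24) = 1/(7*38) = 1/266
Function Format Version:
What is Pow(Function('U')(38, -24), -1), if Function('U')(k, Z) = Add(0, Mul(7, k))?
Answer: Rational(1, 266) ≈ 0.0037594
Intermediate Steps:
Function('U')(k, Z) = Mul(7, k)
Pow(Function('U')(38, -24), -1) = Pow(Mul(7, 38), -1) = Pow(266, -1) = Rational(1, 266)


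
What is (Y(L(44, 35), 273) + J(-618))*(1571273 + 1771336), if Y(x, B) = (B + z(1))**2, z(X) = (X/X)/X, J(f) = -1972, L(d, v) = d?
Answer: 244358088336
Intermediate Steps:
z(X) = 1/X
Y(x, B) = (1 + B)**2 (Y(x, B) = (B + 1/1)**2 = (B + 1)**2 = (1 + B)**2)
(Y(L(44, 35), 273) + J(-618))*(1571273 + 1771336) = ((1 + 273)**2 - 1972)*(1571273 + 1771336) = (274**2 - 1972)*3342609 = (75076 - 1972)*3342609 = 73104*3342609 = 244358088336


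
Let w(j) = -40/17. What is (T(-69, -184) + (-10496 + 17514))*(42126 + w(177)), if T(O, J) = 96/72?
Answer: 15079675916/51 ≈ 2.9568e+8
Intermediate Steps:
T(O, J) = 4/3 (T(O, J) = 96*(1/72) = 4/3)
w(j) = -40/17 (w(j) = -40*1/17 = -40/17)
(T(-69, -184) + (-10496 + 17514))*(42126 + w(177)) = (4/3 + (-10496 + 17514))*(42126 - 40/17) = (4/3 + 7018)*(716102/17) = (21058/3)*(716102/17) = 15079675916/51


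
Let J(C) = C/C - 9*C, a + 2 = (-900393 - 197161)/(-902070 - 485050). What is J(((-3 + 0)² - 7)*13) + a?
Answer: -162437823/693560 ≈ -234.21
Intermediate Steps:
a = -838343/693560 (a = -2 + (-900393 - 197161)/(-902070 - 485050) = -2 - 1097554/(-1387120) = -2 - 1097554*(-1/1387120) = -2 + 548777/693560 = -838343/693560 ≈ -1.2088)
J(C) = 1 - 9*C
J(((-3 + 0)² - 7)*13) + a = (1 - 9*((-3 + 0)² - 7)*13) - 838343/693560 = (1 - 9*((-3)² - 7)*13) - 838343/693560 = (1 - 9*(9 - 7)*13) - 838343/693560 = (1 - 18*13) - 838343/693560 = (1 - 9*26) - 838343/693560 = (1 - 234) - 838343/693560 = -233 - 838343/693560 = -162437823/693560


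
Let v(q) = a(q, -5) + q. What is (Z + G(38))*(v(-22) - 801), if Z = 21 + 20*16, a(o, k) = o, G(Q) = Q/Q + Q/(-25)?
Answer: -1438528/5 ≈ -2.8771e+5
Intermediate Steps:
G(Q) = 1 - Q/25 (G(Q) = 1 + Q*(-1/25) = 1 - Q/25)
v(q) = 2*q (v(q) = q + q = 2*q)
Z = 341 (Z = 21 + 320 = 341)
(Z + G(38))*(v(-22) - 801) = (341 + (1 - 1/25*38))*(2*(-22) - 801) = (341 + (1 - 38/25))*(-44 - 801) = (341 - 13/25)*(-845) = (8512/25)*(-845) = -1438528/5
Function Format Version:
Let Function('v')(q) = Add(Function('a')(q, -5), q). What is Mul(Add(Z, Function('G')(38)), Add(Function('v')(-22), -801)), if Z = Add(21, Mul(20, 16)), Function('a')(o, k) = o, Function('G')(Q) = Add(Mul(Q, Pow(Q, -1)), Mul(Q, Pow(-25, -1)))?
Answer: Rational(-1438528, 5) ≈ -2.8771e+5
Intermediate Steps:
Function('G')(Q) = Add(1, Mul(Rational(-1, 25), Q)) (Function('G')(Q) = Add(1, Mul(Q, Rational(-1, 25))) = Add(1, Mul(Rational(-1, 25), Q)))
Function('v')(q) = Mul(2, q) (Function('v')(q) = Add(q, q) = Mul(2, q))
Z = 341 (Z = Add(21, 320) = 341)
Mul(Add(Z, Function('G')(38)), Add(Function('v')(-22), -801)) = Mul(Add(341, Add(1, Mul(Rational(-1, 25), 38))), Add(Mul(2, -22), -801)) = Mul(Add(341, Add(1, Rational(-38, 25))), Add(-44, -801)) = Mul(Add(341, Rational(-13, 25)), -845) = Mul(Rational(8512, 25), -845) = Rational(-1438528, 5)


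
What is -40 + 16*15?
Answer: 200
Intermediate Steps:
-40 + 16*15 = -40 + 240 = 200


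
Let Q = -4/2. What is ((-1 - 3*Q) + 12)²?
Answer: 289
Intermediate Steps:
Q = -2 (Q = -4*½ = -2)
((-1 - 3*Q) + 12)² = ((-1 - 3*(-2)) + 12)² = ((-1 + 6) + 12)² = (5 + 12)² = 17² = 289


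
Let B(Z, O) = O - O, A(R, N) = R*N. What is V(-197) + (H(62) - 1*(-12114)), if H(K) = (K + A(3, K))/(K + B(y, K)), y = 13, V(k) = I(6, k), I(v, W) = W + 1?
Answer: 11922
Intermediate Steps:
A(R, N) = N*R
I(v, W) = 1 + W
V(k) = 1 + k
B(Z, O) = 0
H(K) = 4 (H(K) = (K + K*3)/(K + 0) = (K + 3*K)/K = (4*K)/K = 4)
V(-197) + (H(62) - 1*(-12114)) = (1 - 197) + (4 - 1*(-12114)) = -196 + (4 + 12114) = -196 + 12118 = 11922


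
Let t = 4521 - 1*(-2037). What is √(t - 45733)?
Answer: 5*I*√1567 ≈ 197.93*I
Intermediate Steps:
t = 6558 (t = 4521 + 2037 = 6558)
√(t - 45733) = √(6558 - 45733) = √(-39175) = 5*I*√1567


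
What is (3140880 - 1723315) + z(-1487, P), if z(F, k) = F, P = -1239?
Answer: 1416078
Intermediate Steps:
(3140880 - 1723315) + z(-1487, P) = (3140880 - 1723315) - 1487 = 1417565 - 1487 = 1416078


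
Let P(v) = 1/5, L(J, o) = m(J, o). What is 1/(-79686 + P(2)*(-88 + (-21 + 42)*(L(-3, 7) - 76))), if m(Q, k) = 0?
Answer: -5/400114 ≈ -1.2496e-5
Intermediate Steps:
L(J, o) = 0
P(v) = ⅕ (P(v) = 1*(⅕) = ⅕)
1/(-79686 + P(2)*(-88 + (-21 + 42)*(L(-3, 7) - 76))) = 1/(-79686 + (-88 + (-21 + 42)*(0 - 76))/5) = 1/(-79686 + (-88 + 21*(-76))/5) = 1/(-79686 + (-88 - 1596)/5) = 1/(-79686 + (⅕)*(-1684)) = 1/(-79686 - 1684/5) = 1/(-400114/5) = -5/400114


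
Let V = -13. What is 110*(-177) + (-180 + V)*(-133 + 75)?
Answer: -8276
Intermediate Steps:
110*(-177) + (-180 + V)*(-133 + 75) = 110*(-177) + (-180 - 13)*(-133 + 75) = -19470 - 193*(-58) = -19470 + 11194 = -8276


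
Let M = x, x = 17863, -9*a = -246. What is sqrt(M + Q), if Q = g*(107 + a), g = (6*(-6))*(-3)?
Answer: sqrt(32371) ≈ 179.92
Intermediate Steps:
a = 82/3 (a = -1/9*(-246) = 82/3 ≈ 27.333)
g = 108 (g = -36*(-3) = 108)
M = 17863
Q = 14508 (Q = 108*(107 + 82/3) = 108*(403/3) = 14508)
sqrt(M + Q) = sqrt(17863 + 14508) = sqrt(32371)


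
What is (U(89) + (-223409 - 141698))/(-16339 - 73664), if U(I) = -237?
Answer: 365344/90003 ≈ 4.0592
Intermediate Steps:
(U(89) + (-223409 - 141698))/(-16339 - 73664) = (-237 + (-223409 - 141698))/(-16339 - 73664) = (-237 - 365107)/(-90003) = -365344*(-1/90003) = 365344/90003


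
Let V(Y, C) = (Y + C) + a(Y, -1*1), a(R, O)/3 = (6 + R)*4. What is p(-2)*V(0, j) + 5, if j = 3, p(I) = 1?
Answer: 80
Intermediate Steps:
a(R, O) = 72 + 12*R (a(R, O) = 3*((6 + R)*4) = 3*(24 + 4*R) = 72 + 12*R)
V(Y, C) = 72 + C + 13*Y (V(Y, C) = (Y + C) + (72 + 12*Y) = (C + Y) + (72 + 12*Y) = 72 + C + 13*Y)
p(-2)*V(0, j) + 5 = 1*(72 + 3 + 13*0) + 5 = 1*(72 + 3 + 0) + 5 = 1*75 + 5 = 75 + 5 = 80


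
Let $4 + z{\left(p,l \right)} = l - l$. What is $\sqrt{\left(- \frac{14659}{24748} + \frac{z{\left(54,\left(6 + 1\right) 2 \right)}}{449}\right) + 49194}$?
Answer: $\frac{\sqrt{1518517265771733015}}{5555926} \approx 221.8$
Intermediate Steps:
$z{\left(p,l \right)} = -4$ ($z{\left(p,l \right)} = -4 + \left(l - l\right) = -4 + 0 = -4$)
$\sqrt{\left(- \frac{14659}{24748} + \frac{z{\left(54,\left(6 + 1\right) 2 \right)}}{449}\right) + 49194} = \sqrt{\left(- \frac{14659}{24748} - \frac{4}{449}\right) + 49194} = \sqrt{- \frac{6680883}{11111852} + 49194} = \sqrt{\frac{546629766405}{11111852}} = \frac{\sqrt{1518517265771733015}}{5555926}$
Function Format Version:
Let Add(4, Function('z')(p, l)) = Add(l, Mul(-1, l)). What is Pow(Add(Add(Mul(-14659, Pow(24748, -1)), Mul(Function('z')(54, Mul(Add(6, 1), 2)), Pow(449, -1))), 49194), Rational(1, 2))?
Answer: Mul(Rational(1, 5555926), Pow(1518517265771733015, Rational(1, 2))) ≈ 221.80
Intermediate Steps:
Function('z')(p, l) = -4 (Function('z')(p, l) = Add(-4, Add(l, Mul(-1, l))) = Add(-4, 0) = -4)
Pow(Add(Add(Mul(-14659, Pow(24748, -1)), Mul(Function('z')(54, Mul(Add(6, 1), 2)), Pow(449, -1))), 49194), Rational(1, 2)) = Pow(Add(Add(Mul(-14659, Pow(24748, -1)), Mul(-4, Pow(449, -1))), 49194), Rational(1, 2)) = Pow(Add(Add(Mul(-14659, Rational(1, 24748)), Mul(-4, Rational(1, 449))), 49194), Rational(1, 2)) = Pow(Add(Add(Rational(-14659, 24748), Rational(-4, 449)), 49194), Rational(1, 2)) = Pow(Add(Rational(-6680883, 11111852), 49194), Rational(1, 2)) = Pow(Rational(546629766405, 11111852), Rational(1, 2)) = Mul(Rational(1, 5555926), Pow(1518517265771733015, Rational(1, 2)))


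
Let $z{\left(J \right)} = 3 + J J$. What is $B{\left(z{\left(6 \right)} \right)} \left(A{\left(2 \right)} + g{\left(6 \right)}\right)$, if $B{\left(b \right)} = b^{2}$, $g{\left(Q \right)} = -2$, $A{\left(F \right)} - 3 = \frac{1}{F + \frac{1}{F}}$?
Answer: $\frac{10647}{5} \approx 2129.4$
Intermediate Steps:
$A{\left(F \right)} = 3 + \frac{1}{F + \frac{1}{F}}$
$z{\left(J \right)} = 3 + J^{2}$
$B{\left(z{\left(6 \right)} \right)} \left(A{\left(2 \right)} + g{\left(6 \right)}\right) = \left(3 + 6^{2}\right)^{2} \left(\frac{3 + 2 + 3 \cdot 2^{2}}{1 + 2^{2}} - 2\right) = \left(3 + 36\right)^{2} \left(\frac{3 + 2 + 3 \cdot 4}{1 + 4} - 2\right) = 39^{2} \left(\frac{3 + 2 + 12}{5} - 2\right) = 1521 \left(\frac{1}{5} \cdot 17 - 2\right) = 1521 \left(\frac{17}{5} - 2\right) = 1521 \cdot \frac{7}{5} = \frac{10647}{5}$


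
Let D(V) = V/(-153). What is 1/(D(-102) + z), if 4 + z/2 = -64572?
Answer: -3/387454 ≈ -7.7429e-6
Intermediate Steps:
z = -129152 (z = -8 + 2*(-64572) = -8 - 129144 = -129152)
D(V) = -V/153 (D(V) = V*(-1/153) = -V/153)
1/(D(-102) + z) = 1/(-1/153*(-102) - 129152) = 1/(⅔ - 129152) = 1/(-387454/3) = -3/387454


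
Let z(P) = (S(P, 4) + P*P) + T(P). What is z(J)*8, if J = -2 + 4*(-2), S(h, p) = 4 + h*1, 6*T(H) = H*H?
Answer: 2656/3 ≈ 885.33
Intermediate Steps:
T(H) = H**2/6 (T(H) = (H*H)/6 = H**2/6)
S(h, p) = 4 + h
J = -10 (J = -2 - 8 = -10)
z(P) = 4 + P + 7*P**2/6 (z(P) = ((4 + P) + P*P) + P**2/6 = ((4 + P) + P**2) + P**2/6 = (4 + P + P**2) + P**2/6 = 4 + P + 7*P**2/6)
z(J)*8 = (4 - 10 + (7/6)*(-10)**2)*8 = (4 - 10 + (7/6)*100)*8 = (4 - 10 + 350/3)*8 = (332/3)*8 = 2656/3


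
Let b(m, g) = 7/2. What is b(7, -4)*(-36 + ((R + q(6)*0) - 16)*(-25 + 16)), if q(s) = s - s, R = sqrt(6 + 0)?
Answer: 378 - 63*sqrt(6)/2 ≈ 300.84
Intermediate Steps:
R = sqrt(6) ≈ 2.4495
q(s) = 0
b(m, g) = 7/2 (b(m, g) = 7*(1/2) = 7/2)
b(7, -4)*(-36 + ((R + q(6)*0) - 16)*(-25 + 16)) = 7*(-36 + ((sqrt(6) + 0*0) - 16)*(-25 + 16))/2 = 7*(-36 + ((sqrt(6) + 0) - 16)*(-9))/2 = 7*(-36 + (sqrt(6) - 16)*(-9))/2 = 7*(-36 + (-16 + sqrt(6))*(-9))/2 = 7*(-36 + (144 - 9*sqrt(6)))/2 = 7*(108 - 9*sqrt(6))/2 = 378 - 63*sqrt(6)/2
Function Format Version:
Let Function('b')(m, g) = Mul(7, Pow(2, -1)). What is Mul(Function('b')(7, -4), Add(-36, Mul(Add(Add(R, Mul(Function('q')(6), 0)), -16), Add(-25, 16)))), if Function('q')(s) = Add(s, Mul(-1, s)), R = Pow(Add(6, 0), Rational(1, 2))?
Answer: Add(378, Mul(Rational(-63, 2), Pow(6, Rational(1, 2)))) ≈ 300.84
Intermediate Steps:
R = Pow(6, Rational(1, 2)) ≈ 2.4495
Function('q')(s) = 0
Function('b')(m, g) = Rational(7, 2) (Function('b')(m, g) = Mul(7, Rational(1, 2)) = Rational(7, 2))
Mul(Function('b')(7, -4), Add(-36, Mul(Add(Add(R, Mul(Function('q')(6), 0)), -16), Add(-25, 16)))) = Mul(Rational(7, 2), Add(-36, Mul(Add(Add(Pow(6, Rational(1, 2)), Mul(0, 0)), -16), Add(-25, 16)))) = Mul(Rational(7, 2), Add(-36, Mul(Add(Add(Pow(6, Rational(1, 2)), 0), -16), -9))) = Mul(Rational(7, 2), Add(-36, Mul(Add(Pow(6, Rational(1, 2)), -16), -9))) = Mul(Rational(7, 2), Add(-36, Mul(Add(-16, Pow(6, Rational(1, 2))), -9))) = Mul(Rational(7, 2), Add(-36, Add(144, Mul(-9, Pow(6, Rational(1, 2)))))) = Mul(Rational(7, 2), Add(108, Mul(-9, Pow(6, Rational(1, 2))))) = Add(378, Mul(Rational(-63, 2), Pow(6, Rational(1, 2))))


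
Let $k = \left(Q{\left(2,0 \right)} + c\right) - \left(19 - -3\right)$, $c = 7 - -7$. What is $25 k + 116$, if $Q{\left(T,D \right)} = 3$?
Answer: $-9$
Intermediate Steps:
$c = 14$ ($c = 7 + 7 = 14$)
$k = -5$ ($k = \left(3 + 14\right) - \left(19 - -3\right) = 17 - \left(19 + 3\right) = 17 - 22 = -5$)
$25 k + 116 = 25 \left(-5\right) + 116 = -125 + 116 = -9$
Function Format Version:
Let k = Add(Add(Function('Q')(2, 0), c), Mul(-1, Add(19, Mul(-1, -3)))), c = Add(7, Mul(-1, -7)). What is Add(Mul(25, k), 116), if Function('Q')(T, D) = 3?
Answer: -9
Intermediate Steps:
c = 14 (c = Add(7, 7) = 14)
k = -5 (k = Add(Add(3, 14), Mul(-1, Add(19, Mul(-1, -3)))) = Add(17, Mul(-1, Add(19, 3))) = Add(17, Mul(-1, 22)) = Add(17, -22) = -5)
Add(Mul(25, k), 116) = Add(Mul(25, -5), 116) = Add(-125, 116) = -9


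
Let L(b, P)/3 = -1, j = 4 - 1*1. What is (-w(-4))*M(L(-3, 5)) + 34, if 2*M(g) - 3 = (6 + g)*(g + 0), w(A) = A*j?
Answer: -2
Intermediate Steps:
j = 3 (j = 4 - 1 = 3)
L(b, P) = -3 (L(b, P) = 3*(-1) = -3)
w(A) = 3*A (w(A) = A*3 = 3*A)
M(g) = 3/2 + g*(6 + g)/2 (M(g) = 3/2 + ((6 + g)*(g + 0))/2 = 3/2 + ((6 + g)*g)/2 = 3/2 + (g*(6 + g))/2 = 3/2 + g*(6 + g)/2)
(-w(-4))*M(L(-3, 5)) + 34 = (-3*(-4))*(3/2 + (1/2)*(-3)**2 + 3*(-3)) + 34 = (-1*(-12))*(3/2 + (1/2)*9 - 9) + 34 = 12*(3/2 + 9/2 - 9) + 34 = 12*(-3) + 34 = -36 + 34 = -2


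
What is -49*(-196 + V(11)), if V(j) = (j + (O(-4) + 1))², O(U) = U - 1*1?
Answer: 7203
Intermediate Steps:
O(U) = -1 + U (O(U) = U - 1 = -1 + U)
V(j) = (-4 + j)² (V(j) = (j + ((-1 - 4) + 1))² = (j + (-5 + 1))² = (j - 4)² = (-4 + j)²)
-49*(-196 + V(11)) = -49*(-196 + (-4 + 11)²) = -49*(-196 + 7²) = -49*(-196 + 49) = -49*(-147) = 7203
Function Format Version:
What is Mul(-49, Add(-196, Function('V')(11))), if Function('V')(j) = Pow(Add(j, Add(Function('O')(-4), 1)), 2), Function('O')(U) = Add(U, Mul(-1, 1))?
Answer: 7203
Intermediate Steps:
Function('O')(U) = Add(-1, U) (Function('O')(U) = Add(U, -1) = Add(-1, U))
Function('V')(j) = Pow(Add(-4, j), 2) (Function('V')(j) = Pow(Add(j, Add(Add(-1, -4), 1)), 2) = Pow(Add(j, Add(-5, 1)), 2) = Pow(Add(j, -4), 2) = Pow(Add(-4, j), 2))
Mul(-49, Add(-196, Function('V')(11))) = Mul(-49, Add(-196, Pow(Add(-4, 11), 2))) = Mul(-49, Add(-196, Pow(7, 2))) = Mul(-49, Add(-196, 49)) = Mul(-49, -147) = 7203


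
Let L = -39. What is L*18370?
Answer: -716430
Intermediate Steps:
L*18370 = -39*18370 = -716430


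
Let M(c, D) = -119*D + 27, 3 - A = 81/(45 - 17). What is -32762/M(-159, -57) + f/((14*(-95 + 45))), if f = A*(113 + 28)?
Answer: -64501583/13347600 ≈ -4.8325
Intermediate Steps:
A = 3/28 (A = 3 - 81/(45 - 17) = 3 - 81/28 = 3/28 ≈ 0.10714)
M(c, D) = 27 - 119*D
f = 423/28 (f = 3*(113 + 28)/28 = (3/28)*141 = 423/28 ≈ 15.107)
-32762/M(-159, -57) + f/((14*(-95 + 45))) = -32762/(27 - 119*(-57)) + 423/(28*((14*(-95 + 45)))) = -32762/(27 + 6783) + 423/(28*((14*(-50)))) = -32762/6810 + (423/28)/(-700) = -32762*1/6810 + (423/28)*(-1/700) = -16381/3405 - 423/19600 = -64501583/13347600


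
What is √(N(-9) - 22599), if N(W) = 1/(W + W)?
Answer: 13*I*√4814/6 ≈ 150.33*I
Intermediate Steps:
N(W) = 1/(2*W)
√(N(-9) - 22599) = √((½)/(-9) - 22599) = √((½)*(-⅑) - 22599) = √(-1/18 - 22599) = √(-406783/18) = 13*I*√4814/6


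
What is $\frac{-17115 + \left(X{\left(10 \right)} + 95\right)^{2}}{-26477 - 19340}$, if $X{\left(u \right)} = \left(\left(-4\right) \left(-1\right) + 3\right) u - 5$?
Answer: $- \frac{8485}{45817} \approx -0.18519$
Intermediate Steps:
$X{\left(u \right)} = -5 + 7 u$ ($X{\left(u \right)} = \left(4 + 3\right) u - 5 = 7 u - 5 = -5 + 7 u$)
$\frac{-17115 + \left(X{\left(10 \right)} + 95\right)^{2}}{-26477 - 19340} = \frac{-17115 + \left(\left(-5 + 7 \cdot 10\right) + 95\right)^{2}}{-26477 - 19340} = \frac{-17115 + \left(\left(-5 + 70\right) + 95\right)^{2}}{-45817} = \left(-17115 + \left(65 + 95\right)^{2}\right) \left(- \frac{1}{45817}\right) = \left(-17115 + 160^{2}\right) \left(- \frac{1}{45817}\right) = \left(-17115 + 25600\right) \left(- \frac{1}{45817}\right) = 8485 \left(- \frac{1}{45817}\right) = - \frac{8485}{45817}$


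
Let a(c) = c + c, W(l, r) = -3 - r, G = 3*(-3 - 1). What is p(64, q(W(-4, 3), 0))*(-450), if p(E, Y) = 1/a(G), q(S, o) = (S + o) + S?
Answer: 75/4 ≈ 18.750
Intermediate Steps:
G = -12 (G = 3*(-4) = -12)
a(c) = 2*c
q(S, o) = o + 2*S
p(E, Y) = -1/24 (p(E, Y) = 1/(2*(-12)) = 1/(-24) = -1/24)
p(64, q(W(-4, 3), 0))*(-450) = -1/24*(-450) = 75/4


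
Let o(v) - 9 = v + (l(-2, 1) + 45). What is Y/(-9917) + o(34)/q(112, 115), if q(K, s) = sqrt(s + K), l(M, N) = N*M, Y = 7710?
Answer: -7710/9917 + 86*sqrt(227)/227 ≈ 4.9306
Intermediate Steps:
l(M, N) = M*N
q(K, s) = sqrt(K + s)
o(v) = 52 + v (o(v) = 9 + (v + (-2*1 + 45)) = 9 + (v + (-2 + 45)) = 9 + (v + 43) = 9 + (43 + v) = 52 + v)
Y/(-9917) + o(34)/q(112, 115) = 7710/(-9917) + (52 + 34)/(sqrt(112 + 115)) = 7710*(-1/9917) + 86/(sqrt(227)) = -7710/9917 + 86*(sqrt(227)/227) = -7710/9917 + 86*sqrt(227)/227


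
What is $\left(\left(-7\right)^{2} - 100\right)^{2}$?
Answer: $2601$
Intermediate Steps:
$\left(\left(-7\right)^{2} - 100\right)^{2} = \left(49 - 100\right)^{2} = \left(-51\right)^{2} = 2601$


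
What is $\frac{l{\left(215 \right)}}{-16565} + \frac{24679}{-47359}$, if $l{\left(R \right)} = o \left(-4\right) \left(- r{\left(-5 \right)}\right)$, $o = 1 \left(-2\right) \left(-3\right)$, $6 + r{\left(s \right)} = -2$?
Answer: $- \frac{399714707}{784501835} \approx -0.50951$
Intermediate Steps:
$r{\left(s \right)} = -8$ ($r{\left(s \right)} = -6 - 2 = -8$)
$o = 6$ ($o = \left(-2\right) \left(-3\right) = 6$)
$l{\left(R \right)} = -192$ ($l{\left(R \right)} = 6 \left(-4\right) \left(\left(-1\right) \left(-8\right)\right) = \left(-24\right) 8 = -192$)
$\frac{l{\left(215 \right)}}{-16565} + \frac{24679}{-47359} = - \frac{192}{-16565} + \frac{24679}{-47359} = \left(-192\right) \left(- \frac{1}{16565}\right) + 24679 \left(- \frac{1}{47359}\right) = \frac{192}{16565} - \frac{24679}{47359} = - \frac{399714707}{784501835}$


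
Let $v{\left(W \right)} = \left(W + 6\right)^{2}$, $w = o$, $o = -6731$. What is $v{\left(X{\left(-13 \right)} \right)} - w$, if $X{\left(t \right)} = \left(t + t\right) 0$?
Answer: $6767$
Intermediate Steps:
$X{\left(t \right)} = 0$ ($X{\left(t \right)} = 2 t 0 = 0$)
$w = -6731$
$v{\left(W \right)} = \left(6 + W\right)^{2}$
$v{\left(X{\left(-13 \right)} \right)} - w = \left(6 + 0\right)^{2} - -6731 = 6^{2} + 6731 = 36 + 6731 = 6767$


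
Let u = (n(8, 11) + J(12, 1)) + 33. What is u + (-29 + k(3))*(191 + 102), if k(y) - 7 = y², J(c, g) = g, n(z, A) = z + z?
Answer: -3759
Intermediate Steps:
n(z, A) = 2*z
k(y) = 7 + y²
u = 50 (u = (2*8 + 1) + 33 = (16 + 1) + 33 = 17 + 33 = 50)
u + (-29 + k(3))*(191 + 102) = 50 + (-29 + (7 + 3²))*(191 + 102) = 50 + (-29 + (7 + 9))*293 = 50 + (-29 + 16)*293 = 50 - 13*293 = 50 - 3809 = -3759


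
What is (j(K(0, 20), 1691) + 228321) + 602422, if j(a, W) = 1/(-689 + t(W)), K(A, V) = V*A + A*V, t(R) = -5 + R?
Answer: 828250772/997 ≈ 8.3074e+5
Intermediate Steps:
K(A, V) = 2*A*V (K(A, V) = A*V + A*V = 2*A*V)
j(a, W) = 1/(-694 + W) (j(a, W) = 1/(-689 + (-5 + W)) = 1/(-694 + W))
(j(K(0, 20), 1691) + 228321) + 602422 = (1/(-694 + 1691) + 228321) + 602422 = (1/997 + 228321) + 602422 = 227636038/997 + 602422 = 828250772/997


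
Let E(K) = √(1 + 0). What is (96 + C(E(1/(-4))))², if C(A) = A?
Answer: 9409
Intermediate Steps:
E(K) = 1 (E(K) = √1 = 1)
(96 + C(E(1/(-4))))² = (96 + 1)² = 97² = 9409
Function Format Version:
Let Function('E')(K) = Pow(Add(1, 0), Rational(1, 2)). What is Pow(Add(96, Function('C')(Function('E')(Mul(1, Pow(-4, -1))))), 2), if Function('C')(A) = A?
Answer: 9409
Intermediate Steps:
Function('E')(K) = 1 (Function('E')(K) = Pow(1, Rational(1, 2)) = 1)
Pow(Add(96, Function('C')(Function('E')(Mul(1, Pow(-4, -1))))), 2) = Pow(Add(96, 1), 2) = Pow(97, 2) = 9409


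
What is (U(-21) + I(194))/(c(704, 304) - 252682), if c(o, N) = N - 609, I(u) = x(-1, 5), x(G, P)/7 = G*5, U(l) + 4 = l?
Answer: 20/84329 ≈ 0.00023717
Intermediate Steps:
U(l) = -4 + l
x(G, P) = 35*G (x(G, P) = 7*(G*5) = 7*(5*G) = 35*G)
I(u) = -35 (I(u) = 35*(-1) = -35)
c(o, N) = -609 + N
(U(-21) + I(194))/(c(704, 304) - 252682) = ((-4 - 21) - 35)/((-609 + 304) - 252682) = (-25 - 35)/(-305 - 252682) = -60/(-252987) = -60*(-1/252987) = 20/84329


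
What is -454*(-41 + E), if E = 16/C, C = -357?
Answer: 6652462/357 ≈ 18634.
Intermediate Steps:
E = -16/357 (E = 16/(-357) = 16*(-1/357) = -16/357 ≈ -0.044818)
-454*(-41 + E) = -454*(-41 - 16/357) = -454*(-14653/357) = 6652462/357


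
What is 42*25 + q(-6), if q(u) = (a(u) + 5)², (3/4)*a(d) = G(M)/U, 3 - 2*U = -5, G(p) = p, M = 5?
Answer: 9850/9 ≈ 1094.4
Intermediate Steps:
U = 4 (U = 3/2 - ½*(-5) = 3/2 + 5/2 = 4)
a(d) = 5/3 (a(d) = 4*(5/4)/3 = 4*(5*(¼))/3 = (4/3)*(5/4) = 5/3)
q(u) = 400/9 (q(u) = (5/3 + 5)² = (20/3)² = 400/9)
42*25 + q(-6) = 42*25 + 400/9 = 1050 + 400/9 = 9850/9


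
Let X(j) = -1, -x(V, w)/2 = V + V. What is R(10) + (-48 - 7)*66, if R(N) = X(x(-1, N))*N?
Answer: -3640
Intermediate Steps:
x(V, w) = -4*V (x(V, w) = -2*(V + V) = -4*V)
R(N) = -N
R(10) + (-48 - 7)*66 = -1*10 + (-48 - 7)*66 = -10 - 55*66 = -10 - 3630 = -3640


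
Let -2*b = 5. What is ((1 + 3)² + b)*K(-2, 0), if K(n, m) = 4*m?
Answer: 0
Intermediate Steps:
b = -5/2 (b = -½*5 = -5/2 ≈ -2.5000)
((1 + 3)² + b)*K(-2, 0) = ((1 + 3)² - 5/2)*(4*0) = (4² - 5/2)*0 = (16 - 5/2)*0 = (27/2)*0 = 0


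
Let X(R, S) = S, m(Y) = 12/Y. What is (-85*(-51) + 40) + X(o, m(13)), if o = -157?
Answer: 56887/13 ≈ 4375.9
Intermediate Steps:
(-85*(-51) + 40) + X(o, m(13)) = (-85*(-51) + 40) + 12/13 = (4335 + 40) + 12*(1/13) = 4375 + 12/13 = 56887/13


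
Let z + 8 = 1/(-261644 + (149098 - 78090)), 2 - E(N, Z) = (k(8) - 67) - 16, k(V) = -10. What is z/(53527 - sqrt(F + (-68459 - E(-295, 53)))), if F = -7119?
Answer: -81633438903/546213203375672 - 1525089*I*sqrt(75673)/546213203375672 ≈ -0.00014945 - 7.6807e-7*I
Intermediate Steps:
E(N, Z) = 95 (E(N, Z) = 2 - ((-10 - 67) - 16) = 2 - (-77 - 16) = 2 - 1*(-93) = 2 + 93 = 95)
z = -1525089/190636 (z = -8 + 1/(-261644 + (149098 - 78090)) = -8 + 1/(-261644 + 71008) = -8 + 1/(-190636) = -8 - 1/190636 = -1525089/190636 ≈ -8.0000)
z/(53527 - sqrt(F + (-68459 - E(-295, 53)))) = -1525089/(190636*(53527 - sqrt(-7119 + (-68459 - 1*95)))) = -1525089/(190636*(53527 - sqrt(-7119 + (-68459 - 95)))) = -1525089/(190636*(53527 - sqrt(-7119 - 68554))) = -1525089/(190636*(53527 - sqrt(-75673))) = -1525089/(190636*(53527 - I*sqrt(75673)))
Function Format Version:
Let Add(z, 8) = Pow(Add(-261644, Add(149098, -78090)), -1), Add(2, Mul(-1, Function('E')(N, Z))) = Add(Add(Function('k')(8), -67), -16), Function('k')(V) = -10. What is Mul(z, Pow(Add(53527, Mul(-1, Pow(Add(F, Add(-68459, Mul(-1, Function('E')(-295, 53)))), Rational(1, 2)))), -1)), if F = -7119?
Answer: Add(Rational(-81633438903, 546213203375672), Mul(Rational(-1525089, 546213203375672), I, Pow(75673, Rational(1, 2)))) ≈ Add(-0.00014945, Mul(-7.6807e-7, I))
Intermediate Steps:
Function('E')(N, Z) = 95 (Function('E')(N, Z) = Add(2, Mul(-1, Add(Add(-10, -67), -16))) = Add(2, Mul(-1, Add(-77, -16))) = Add(2, Mul(-1, -93)) = Add(2, 93) = 95)
z = Rational(-1525089, 190636) (z = Add(-8, Pow(Add(-261644, Add(149098, -78090)), -1)) = Add(-8, Pow(Add(-261644, 71008), -1)) = Add(-8, Pow(-190636, -1)) = Add(-8, Rational(-1, 190636)) = Rational(-1525089, 190636) ≈ -8.0000)
Mul(z, Pow(Add(53527, Mul(-1, Pow(Add(F, Add(-68459, Mul(-1, Function('E')(-295, 53)))), Rational(1, 2)))), -1)) = Mul(Rational(-1525089, 190636), Pow(Add(53527, Mul(-1, Pow(Add(-7119, Add(-68459, Mul(-1, 95))), Rational(1, 2)))), -1)) = Mul(Rational(-1525089, 190636), Pow(Add(53527, Mul(-1, Pow(Add(-7119, Add(-68459, -95)), Rational(1, 2)))), -1)) = Mul(Rational(-1525089, 190636), Pow(Add(53527, Mul(-1, Pow(Add(-7119, -68554), Rational(1, 2)))), -1)) = Mul(Rational(-1525089, 190636), Pow(Add(53527, Mul(-1, Pow(-75673, Rational(1, 2)))), -1)) = Mul(Rational(-1525089, 190636), Pow(Add(53527, Mul(-1, Mul(I, Pow(75673, Rational(1, 2))))), -1)) = Mul(Rational(-1525089, 190636), Pow(Add(53527, Mul(-1, I, Pow(75673, Rational(1, 2)))), -1))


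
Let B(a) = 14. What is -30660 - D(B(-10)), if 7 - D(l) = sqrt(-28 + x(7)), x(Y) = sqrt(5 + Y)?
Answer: -30667 + I*sqrt(28 - 2*sqrt(3)) ≈ -30667.0 + 4.9534*I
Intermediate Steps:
D(l) = 7 - sqrt(-28 + 2*sqrt(3)) (D(l) = 7 - sqrt(-28 + sqrt(5 + 7)) = 7 - sqrt(-28 + sqrt(12)) = 7 - sqrt(-28 + 2*sqrt(3)))
-30660 - D(B(-10)) = -30660 - (7 - sqrt(-28 + 2*sqrt(3))) = -30660 + (-7 + sqrt(-28 + 2*sqrt(3))) = -30667 + sqrt(-28 + 2*sqrt(3))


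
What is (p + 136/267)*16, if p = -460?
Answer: -1962944/267 ≈ -7351.9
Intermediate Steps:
(p + 136/267)*16 = (-460 + 136/267)*16 = -122684/267*16 = -1962944/267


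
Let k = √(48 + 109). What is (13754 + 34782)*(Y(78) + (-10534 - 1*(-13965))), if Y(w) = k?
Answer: 166527016 + 48536*√157 ≈ 1.6714e+8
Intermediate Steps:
k = √157 ≈ 12.530
Y(w) = √157
(13754 + 34782)*(Y(78) + (-10534 - 1*(-13965))) = (13754 + 34782)*(√157 + (-10534 - 1*(-13965))) = 48536*(√157 + (-10534 + 13965)) = 48536*(√157 + 3431) = 48536*(3431 + √157) = 166527016 + 48536*√157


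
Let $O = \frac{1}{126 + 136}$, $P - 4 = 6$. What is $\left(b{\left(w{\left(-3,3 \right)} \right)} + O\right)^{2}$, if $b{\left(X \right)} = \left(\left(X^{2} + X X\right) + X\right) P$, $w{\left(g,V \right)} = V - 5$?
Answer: $\frac{247149841}{68644} \approx 3600.5$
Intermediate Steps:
$P = 10$ ($P = 4 + 6 = 10$)
$w{\left(g,V \right)} = -5 + V$
$O = \frac{1}{262} \approx 0.0038168$
$b{\left(X \right)} = 10 X + 20 X^{2}$ ($b{\left(X \right)} = \left(\left(X^{2} + X X\right) + X\right) 10 = \left(\left(X^{2} + X^{2}\right) + X\right) 10 = \left(2 X^{2} + X\right) 10 = \left(X + 2 X^{2}\right) 10 = 10 X + 20 X^{2}$)
$\left(b{\left(w{\left(-3,3 \right)} \right)} + O\right)^{2} = \left(10 \left(-5 + 3\right) \left(1 + 2 \left(-5 + 3\right)\right) + \frac{1}{262}\right)^{2} = \left(10 \left(-2\right) \left(1 + 2 \left(-2\right)\right) + \frac{1}{262}\right)^{2} = \left(10 \left(-2\right) \left(1 - 4\right) + \frac{1}{262}\right)^{2} = \left(10 \left(-2\right) \left(-3\right) + \frac{1}{262}\right)^{2} = \left(60 + \frac{1}{262}\right)^{2} = \left(\frac{15721}{262}\right)^{2} = \frac{247149841}{68644}$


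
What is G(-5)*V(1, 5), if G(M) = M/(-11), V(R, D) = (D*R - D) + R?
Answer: 5/11 ≈ 0.45455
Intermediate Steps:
V(R, D) = R - D + D*R (V(R, D) = (-D + D*R) + R = R - D + D*R)
G(M) = -M/11 (G(M) = M*(-1/11) = -M/11)
G(-5)*V(1, 5) = (-1/11*(-5))*(1 - 1*5 + 5*1) = 5*(1 - 5 + 5)/11 = (5/11)*1 = 5/11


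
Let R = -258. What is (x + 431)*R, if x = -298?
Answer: -34314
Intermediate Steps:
(x + 431)*R = (-298 + 431)*(-258) = 133*(-258) = -34314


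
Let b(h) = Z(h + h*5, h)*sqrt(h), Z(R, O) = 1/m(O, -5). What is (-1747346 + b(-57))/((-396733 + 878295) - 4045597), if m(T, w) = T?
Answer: 1747346/3564035 + I*sqrt(57)/203149995 ≈ 0.49027 + 3.7164e-8*I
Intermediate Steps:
Z(R, O) = 1/O
b(h) = 1/sqrt(h) (b(h) = sqrt(h)/h = 1/sqrt(h))
(-1747346 + b(-57))/((-396733 + 878295) - 4045597) = (-1747346 + 1/sqrt(-57))/((-396733 + 878295) - 4045597) = (-1747346 - I*sqrt(57)/57)/(481562 - 4045597) = (-1747346 - I*sqrt(57)/57)/(-3564035) = (-1747346 - I*sqrt(57)/57)*(-1/3564035) = 1747346/3564035 + I*sqrt(57)/203149995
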